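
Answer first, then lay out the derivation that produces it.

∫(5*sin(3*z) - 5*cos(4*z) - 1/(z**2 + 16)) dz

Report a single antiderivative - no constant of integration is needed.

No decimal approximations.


The answer is -5*sin(4*z)/4 - 5*cos(3*z)/3 - atan(z/4)/4.
Step 1. Rewrite: now ∫(-1/(z**2 + 16)) dz + ∫(5*sin(3*z)) dz + ∫(-5*cos(4*z)) dz.
Step 2. Evaluate the standard form: now -atan(z/4)/4 + ∫(5*sin(3*z)) dz + ∫(-5*cos(4*z)) dz.
Step 3. Evaluate the standard form: now -5*sin(4*z)/4 - atan(z/4)/4 + ∫(5*sin(3*z)) dz.
Step 4. Evaluate the standard form: now -5*sin(4*z)/4 - 5*cos(3*z)/3 - atan(z/4)/4.
Answer: -5*sin(4*z)/4 - 5*cos(3*z)/3 - atan(z/4)/4.


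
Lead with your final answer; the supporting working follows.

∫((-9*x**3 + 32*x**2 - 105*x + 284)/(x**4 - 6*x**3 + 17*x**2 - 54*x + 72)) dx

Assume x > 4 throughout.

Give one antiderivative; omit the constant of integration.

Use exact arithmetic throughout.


The answer is -4*log(x - 4) - 5*log(x - 2) + 4*atan(x/3)/3.
Step 1. Decompose ∫((-9*x**3 + 32*x**2 - 105*x + 284)/(x**4 - 6*x**3 + 17*x**2 - 54*x + 72)) dx by partial fractions, (-9*x**3 + 32*x**2 - 105*x + 284)/(x**4 - 6*x**3 + 17*x**2 - 54*x + 72) = 4/(x**2 + 9) - 5/(x - 2) - 4/(x - 4): now ∫(-4/(x - 4)) dx + ∫(-5/(x - 2)) dx + ∫(4/(x**2 + 9)) dx.
Step 2. Evaluate the standard form [assuming x > 4]: now -4*log(x - 4) + ∫(-5/(x - 2)) dx + ∫(4/(x**2 + 9)) dx.
Step 3. Evaluate the standard form [assuming x > 2]: now -4*log(x - 4) - 5*log(x - 2) + ∫(4/(x**2 + 9)) dx.
Step 4. Evaluate the standard form: now -4*log(x - 4) - 5*log(x - 2) + 4*atan(x/3)/3.
Answer: -4*log(x - 4) - 5*log(x - 2) + 4*atan(x/3)/3.


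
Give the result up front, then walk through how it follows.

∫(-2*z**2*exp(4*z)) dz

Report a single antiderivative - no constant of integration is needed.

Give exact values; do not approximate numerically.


The answer is -z**2*exp(4*z)/2 + z*exp(4*z)/4 - exp(4*z)/16.
Step 1. Integrate ∫(-2*z**2*exp(4*z)) dz by parts with u = z**2, dv = (-2*exp(4*z)) dz, so v = -exp(4*z)/2: now -z**2*exp(4*z)/2 + ∫(z*exp(4*z)) dz.
Step 2. Integrate ∫(z*exp(4*z)) dz by parts with u = z, dv = (exp(4*z)) dz, so v = exp(4*z)/4: now -z**2*exp(4*z)/2 + z*exp(4*z)/4 + ∫(-exp(4*z)/4) dz.
Step 3. Evaluate the standard form: now -z**2*exp(4*z)/2 + z*exp(4*z)/4 - exp(4*z)/16.
Answer: -z**2*exp(4*z)/2 + z*exp(4*z)/4 - exp(4*z)/16.


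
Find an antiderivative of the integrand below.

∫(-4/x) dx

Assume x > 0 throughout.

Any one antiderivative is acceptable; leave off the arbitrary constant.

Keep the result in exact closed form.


Answer: -4*log(x).


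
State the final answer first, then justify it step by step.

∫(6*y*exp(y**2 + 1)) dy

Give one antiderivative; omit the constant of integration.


The answer is 3*exp(y**2 + 1).
Step 1. Substitute u = y**2 + 1, turning ∫(6*y*exp(y**2 + 1)) dy into ∫(3*exp(u)) du: now ∫(3*exp(u)) du.
Step 2. Evaluate the standard form: now 3*exp(u).
Step 3. Substitute back u = y**2 + 1: now 3*exp(y**2 + 1).
Answer: 3*exp(y**2 + 1).


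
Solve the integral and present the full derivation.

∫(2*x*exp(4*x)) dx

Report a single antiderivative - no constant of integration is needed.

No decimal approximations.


Step 1. Integrate ∫(2*x*exp(4*x)) dx by parts with u = x, dv = (2*exp(4*x)) dx, so v = exp(4*x)/2: now x*exp(4*x)/2 + ∫(-exp(4*x)/2) dx.
Step 2. Evaluate the standard form: now x*exp(4*x)/2 - exp(4*x)/8.
Answer: x*exp(4*x)/2 - exp(4*x)/8.


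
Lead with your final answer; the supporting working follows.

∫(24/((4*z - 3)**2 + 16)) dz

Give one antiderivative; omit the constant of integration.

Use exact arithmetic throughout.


The answer is 3*atan(z - 3/4)/2.
Step 1. Substitute u = 4*z - 3, turning ∫(24/((4*z - 3)**2 + 16)) dz into ∫(6/(u**2 + 16)) du: now ∫(6/(u**2 + 16)) du.
Step 2. Evaluate the standard form: now 3*atan(u/4)/2.
Step 3. Substitute back u = 4*z - 3: now 3*atan(z - 3/4)/2.
Answer: 3*atan(z - 3/4)/2.


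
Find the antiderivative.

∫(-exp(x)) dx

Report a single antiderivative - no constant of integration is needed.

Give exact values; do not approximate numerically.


Answer: -exp(x).


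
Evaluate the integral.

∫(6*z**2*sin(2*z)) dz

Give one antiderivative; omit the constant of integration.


Answer: -3*z**2*cos(2*z) + 3*z*sin(2*z) + 3*cos(2*z)/2.


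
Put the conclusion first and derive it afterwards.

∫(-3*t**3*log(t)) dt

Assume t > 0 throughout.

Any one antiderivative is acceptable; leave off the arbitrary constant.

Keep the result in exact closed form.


The answer is -3*t**4*log(t)/4 + 3*t**4/16.
Step 1. Integrate ∫(-3*t**3*log(t)) dt by parts with u = log(t), dv = (-3*t**3) dt, so v = -3*t**4/4 [assuming t > 0]: now -3*t**4*log(t)/4 + ∫(3*t**3/4) dt.
Step 2. Evaluate the standard form: now -3*t**4*log(t)/4 + 3*t**4/16.
Answer: -3*t**4*log(t)/4 + 3*t**4/16.


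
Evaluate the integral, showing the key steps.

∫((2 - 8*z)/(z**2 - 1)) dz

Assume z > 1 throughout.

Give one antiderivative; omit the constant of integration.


Step 1. Decompose ∫((2 - 8*z)/(z**2 - 1)) dz by partial fractions, (2 - 8*z)/(z**2 - 1) = -5/(z + 1) - 3/(z - 1): now ∫(-3/(z - 1)) dz + ∫(-5/(z + 1)) dz.
Step 2. Evaluate the standard form [assuming z > -1]: now -5*log(z + 1) + ∫(-3/(z - 1)) dz.
Step 3. Evaluate the standard form [assuming z > 1]: now -3*log(z - 1) - 5*log(z + 1).
Answer: -3*log(z - 1) - 5*log(z + 1).


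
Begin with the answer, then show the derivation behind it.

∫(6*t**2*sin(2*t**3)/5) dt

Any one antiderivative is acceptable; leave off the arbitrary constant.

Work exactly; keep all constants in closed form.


The answer is -cos(2*t**3)/5.
Step 1. Substitute u = t**3, turning ∫(6*t**2*sin(2*t**3)/5) dt into ∫(2*sin(2*u)/5) du: now ∫(2*sin(2*u)/5) du.
Step 2. Evaluate the standard form: now -cos(2*u)/5.
Step 3. Substitute back u = t**3: now -cos(2*t**3)/5.
Answer: -cos(2*t**3)/5.


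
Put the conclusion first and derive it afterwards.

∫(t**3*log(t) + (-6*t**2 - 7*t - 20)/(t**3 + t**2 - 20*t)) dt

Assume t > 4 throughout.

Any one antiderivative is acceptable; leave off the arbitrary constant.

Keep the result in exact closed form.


The answer is t**4*log(t)/4 - t**4/16 + log(t) - 4*log(t - 4) - 3*log(t + 5).
Step 1. Rewrite: now ∫(t**3*log(t)) dt + ∫((-6*t**2 - 7*t - 20)/(t**3 + t**2 - 20*t)) dt.
Step 2. Decompose ∫((-6*t**2 - 7*t - 20)/(t**3 + t**2 - 20*t)) dt by partial fractions, (-6*t**2 - 7*t - 20)/(t**3 + t**2 - 20*t) = -3/(t + 5) - 4/(t - 4) + 1/t: now ∫(1/t) dt + ∫(t**3*log(t)) dt + ∫(-4/(t - 4)) dt + ∫(-3/(t + 5)) dt.
Step 3. Evaluate the standard form [assuming t > -5]: now -3*log(t + 5) + ∫(1/t) dt + ∫(t**3*log(t)) dt + ∫(-4/(t - 4)) dt.
Step 4. Evaluate the standard form [assuming t > 4]: now -4*log(t - 4) - 3*log(t + 5) + ∫(1/t) dt + ∫(t**3*log(t)) dt.
Step 5. Evaluate the standard form [assuming t > 0]: now log(t) - 4*log(t - 4) - 3*log(t + 5) + ∫(t**3*log(t)) dt.
Step 6. Integrate ∫(t**3*log(t)) dt by parts with u = log(t), dv = (t**3) dt, so v = t**4/4 [assuming t > 0]: now t**4*log(t)/4 + log(t) - 4*log(t - 4) - 3*log(t + 5) + ∫(-t**3/4) dt.
Step 7. Evaluate the standard form: now t**4*log(t)/4 - t**4/16 + log(t) - 4*log(t - 4) - 3*log(t + 5).
Answer: t**4*log(t)/4 - t**4/16 + log(t) - 4*log(t - 4) - 3*log(t + 5).


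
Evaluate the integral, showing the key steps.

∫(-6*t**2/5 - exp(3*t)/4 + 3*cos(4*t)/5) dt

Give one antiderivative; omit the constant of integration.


Step 1. Rewrite: now ∫(-6*t**2/5) dt + ∫(-exp(3*t)/4) dt + ∫(3*cos(4*t)/5) dt.
Step 2. Evaluate the standard form: now -2*t**3/5 + ∫(-exp(3*t)/4) dt + ∫(3*cos(4*t)/5) dt.
Step 3. Evaluate the standard form: now -2*t**3/5 - exp(3*t)/12 + ∫(3*cos(4*t)/5) dt.
Step 4. Evaluate the standard form: now -2*t**3/5 - exp(3*t)/12 + 3*sin(4*t)/20.
Answer: -2*t**3/5 - exp(3*t)/12 + 3*sin(4*t)/20.


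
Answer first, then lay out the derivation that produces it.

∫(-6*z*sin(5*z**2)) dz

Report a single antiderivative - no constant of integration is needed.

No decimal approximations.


The answer is 3*cos(5*z**2)/5.
Step 1. Substitute u = z**2, turning ∫(-6*z*sin(5*z**2)) dz into ∫(-3*sin(5*u)) du: now ∫(-3*sin(5*u)) du.
Step 2. Evaluate the standard form: now 3*cos(5*u)/5.
Step 3. Substitute back u = z**2: now 3*cos(5*z**2)/5.
Answer: 3*cos(5*z**2)/5.


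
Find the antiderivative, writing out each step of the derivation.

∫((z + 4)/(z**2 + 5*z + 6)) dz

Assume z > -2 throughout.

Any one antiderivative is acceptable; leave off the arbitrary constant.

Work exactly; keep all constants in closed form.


Step 1. Decompose ∫((z + 4)/(z**2 + 5*z + 6)) dz by partial fractions, (z + 4)/(z**2 + 5*z + 6) = -1/(z + 3) + 2/(z + 2): now ∫(2/(z + 2)) dz + ∫(-1/(z + 3)) dz.
Step 2. Evaluate the standard form [assuming z > -3]: now -log(z + 3) + ∫(2/(z + 2)) dz.
Step 3. Evaluate the standard form [assuming z > -2]: now 2*log(z + 2) - log(z + 3).
Answer: 2*log(z + 2) - log(z + 3).


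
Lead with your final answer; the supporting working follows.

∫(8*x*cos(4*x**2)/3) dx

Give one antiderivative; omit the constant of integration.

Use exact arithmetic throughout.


The answer is sin(4*x**2)/3.
Step 1. Substitute u = x**2, turning ∫(8*x*cos(4*x**2)/3) dx into ∫(4*cos(4*u)/3) du: now ∫(4*cos(4*u)/3) du.
Step 2. Evaluate the standard form: now sin(4*u)/3.
Step 3. Substitute back u = x**2: now sin(4*x**2)/3.
Answer: sin(4*x**2)/3.


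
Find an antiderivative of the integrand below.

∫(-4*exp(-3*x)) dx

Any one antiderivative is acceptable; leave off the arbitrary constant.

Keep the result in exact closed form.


Answer: 4*exp(-3*x)/3.


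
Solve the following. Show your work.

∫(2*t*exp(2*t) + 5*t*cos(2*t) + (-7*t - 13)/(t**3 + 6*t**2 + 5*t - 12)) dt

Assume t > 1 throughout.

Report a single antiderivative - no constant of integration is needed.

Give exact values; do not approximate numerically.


Step 1. Rewrite: now ∫(2*t*exp(2*t)) dt + ∫(5*t*cos(2*t)) dt + ∫((-7*t - 13)/(t**3 + 6*t**2 + 5*t - 12)) dt.
Step 2. Decompose ∫((-7*t - 13)/(t**3 + 6*t**2 + 5*t - 12)) dt by partial fractions, (-7*t - 13)/(t**3 + 6*t**2 + 5*t - 12) = 3/(t + 4) - 2/(t + 3) - 1/(t - 1): now ∫(2*t*exp(2*t)) dt + ∫(5*t*cos(2*t)) dt + ∫(-1/(t - 1)) dt + ∫(-2/(t + 3)) dt + ∫(3/(t + 4)) dt.
Step 3. Evaluate the standard form [assuming t > 1]: now -log(t - 1) + ∫(2*t*exp(2*t)) dt + ∫(5*t*cos(2*t)) dt + ∫(-2/(t + 3)) dt + ∫(3/(t + 4)) dt.
Step 4. Evaluate the standard form [assuming t > -3]: now -log(t - 1) - 2*log(t + 3) + ∫(2*t*exp(2*t)) dt + ∫(5*t*cos(2*t)) dt + ∫(3/(t + 4)) dt.
Step 5. Evaluate the standard form [assuming t > -4]: now -log(t - 1) - 2*log(t + 3) + 3*log(t + 4) + ∫(2*t*exp(2*t)) dt + ∫(5*t*cos(2*t)) dt.
Step 6. Integrate ∫(2*t*exp(2*t)) dt by parts with u = t, dv = (2*exp(2*t)) dt, so v = exp(2*t): now t*exp(2*t) - log(t - 1) - 2*log(t + 3) + 3*log(t + 4) + ∫(5*t*cos(2*t)) dt + ∫(-exp(2*t)) dt.
Step 7. Evaluate the standard form: now t*exp(2*t) - exp(2*t)/2 - log(t - 1) - 2*log(t + 3) + 3*log(t + 4) + ∫(5*t*cos(2*t)) dt.
Step 8. Integrate ∫(5*t*cos(2*t)) dt by parts with u = t, dv = (5*cos(2*t)) dt, so v = 5*sin(2*t)/2: now t*exp(2*t) + 5*t*sin(2*t)/2 - exp(2*t)/2 - log(t - 1) - 2*log(t + 3) + 3*log(t + 4) + ∫(-5*sin(2*t)/2) dt.
Step 9. Evaluate the standard form: now t*exp(2*t) + 5*t*sin(2*t)/2 - exp(2*t)/2 - log(t - 1) - 2*log(t + 3) + 3*log(t + 4) + 5*cos(2*t)/4.
Answer: t*exp(2*t) + 5*t*sin(2*t)/2 - exp(2*t)/2 - log(t - 1) - 2*log(t + 3) + 3*log(t + 4) + 5*cos(2*t)/4.


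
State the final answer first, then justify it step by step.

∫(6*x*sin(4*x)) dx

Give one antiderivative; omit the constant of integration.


The answer is -3*x*cos(4*x)/2 + 3*sin(4*x)/8.
Step 1. Integrate ∫(6*x*sin(4*x)) dx by parts with u = x, dv = (6*sin(4*x)) dx, so v = -3*cos(4*x)/2: now -3*x*cos(4*x)/2 + ∫(3*cos(4*x)/2) dx.
Step 2. Evaluate the standard form: now -3*x*cos(4*x)/2 + 3*sin(4*x)/8.
Answer: -3*x*cos(4*x)/2 + 3*sin(4*x)/8.


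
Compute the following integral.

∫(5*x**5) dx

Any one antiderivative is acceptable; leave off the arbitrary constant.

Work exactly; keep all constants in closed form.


Answer: 5*x**6/6.


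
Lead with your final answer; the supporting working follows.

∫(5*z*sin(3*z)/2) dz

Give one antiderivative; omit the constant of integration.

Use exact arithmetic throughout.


The answer is -5*z*cos(3*z)/6 + 5*sin(3*z)/18.
Step 1. Integrate ∫(5*z*sin(3*z)/2) dz by parts with u = z, dv = (5*sin(3*z)/2) dz, so v = -5*cos(3*z)/6: now -5*z*cos(3*z)/6 + ∫(5*cos(3*z)/6) dz.
Step 2. Evaluate the standard form: now -5*z*cos(3*z)/6 + 5*sin(3*z)/18.
Answer: -5*z*cos(3*z)/6 + 5*sin(3*z)/18.


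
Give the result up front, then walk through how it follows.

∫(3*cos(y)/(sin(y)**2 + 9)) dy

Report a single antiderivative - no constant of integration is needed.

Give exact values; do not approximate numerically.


The answer is atan(sin(y)/3).
Step 1. Substitute u = sin(y), turning ∫(3*cos(y)/(sin(y)**2 + 9)) dy into ∫(3/(u**2 + 9)) du: now ∫(3/(u**2 + 9)) du.
Step 2. Evaluate the standard form: now atan(u/3).
Step 3. Substitute back u = sin(y): now atan(sin(y)/3).
Answer: atan(sin(y)/3).


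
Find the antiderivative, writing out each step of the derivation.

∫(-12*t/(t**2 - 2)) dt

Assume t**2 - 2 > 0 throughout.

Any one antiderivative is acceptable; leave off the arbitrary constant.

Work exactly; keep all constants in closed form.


Step 1. Substitute u = t**2 - 2, turning ∫(-12*t/(t**2 - 2)) dt into ∫(-6/u) du: now ∫(-6/u) du.
Step 2. Evaluate the standard form [assuming u > 0]: now -6*log(u).
Step 3. Substitute back u = t**2 - 2: now -6*log(t**2 - 2).
Answer: -6*log(t**2 - 2).


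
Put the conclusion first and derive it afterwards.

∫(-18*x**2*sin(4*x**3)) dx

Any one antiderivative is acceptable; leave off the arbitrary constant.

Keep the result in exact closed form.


The answer is 3*cos(4*x**3)/2.
Step 1. Substitute u = x**3, turning ∫(-18*x**2*sin(4*x**3)) dx into ∫(-6*sin(4*u)) du: now ∫(-6*sin(4*u)) du.
Step 2. Evaluate the standard form: now 3*cos(4*u)/2.
Step 3. Substitute back u = x**3: now 3*cos(4*x**3)/2.
Answer: 3*cos(4*x**3)/2.


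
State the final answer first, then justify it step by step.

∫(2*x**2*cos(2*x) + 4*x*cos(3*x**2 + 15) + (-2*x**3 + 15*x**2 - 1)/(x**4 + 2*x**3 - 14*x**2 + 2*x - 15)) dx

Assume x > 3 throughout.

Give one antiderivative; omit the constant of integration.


The answer is x**2*sin(2*x) + x*cos(2*x) + log(x - 3) - 3*log(x + 5) - sin(2*x)/2 + 2*sin(3*x**2 + 15)/3 + atan(x).
Step 1. Rewrite: now ∫(4*x*cos(3*x**2 + 15)) dx + ∫(2*x**2*cos(2*x)) dx + ∫((-2*x**3 + 15*x**2 - 1)/(x**4 + 2*x**3 - 14*x**2 + 2*x - 15)) dx.
Step 2. Integrate ∫(2*x**2*cos(2*x)) dx by parts with u = x**2, dv = (2*cos(2*x)) dx, so v = sin(2*x): now x**2*sin(2*x) + ∫(-2*x*sin(2*x)) dx + ∫(4*x*cos(3*x**2 + 15)) dx + ∫((-2*x**3 + 15*x**2 - 1)/(x**4 + 2*x**3 - 14*x**2 + 2*x - 15)) dx.
Step 3. Integrate ∫(-2*x*sin(2*x)) dx by parts with u = x, dv = (-2*sin(2*x)) dx, so v = cos(2*x): now x**2*sin(2*x) + x*cos(2*x) + ∫(4*x*cos(3*x**2 + 15)) dx + ∫((-2*x**3 + 15*x**2 - 1)/(x**4 + 2*x**3 - 14*x**2 + 2*x - 15)) dx + ∫(-cos(2*x)) dx.
Step 4. Evaluate the standard form: now x**2*sin(2*x) + x*cos(2*x) - sin(2*x)/2 + ∫(4*x*cos(3*x**2 + 15)) dx + ∫((-2*x**3 + 15*x**2 - 1)/(x**4 + 2*x**3 - 14*x**2 + 2*x - 15)) dx.
Step 5. Substitute u = x**2 + 5, turning ∫(4*x*cos(3*x**2 + 15)) dx into ∫(2*cos(3*u)) du: now x**2*sin(2*x) + x*cos(2*x) - sin(2*x)/2 + ∫((-2*x**3 + 15*x**2 - 1)/(x**4 + 2*x**3 - 14*x**2 + 2*x - 15)) dx + ∫(2*cos(3*u)) du.
Step 6. Evaluate the standard form: now x**2*sin(2*x) + x*cos(2*x) + 2*sin(3*u)/3 - sin(2*x)/2 + ∫((-2*x**3 + 15*x**2 - 1)/(x**4 + 2*x**3 - 14*x**2 + 2*x - 15)) dx.
Step 7. Substitute back u = x**2 + 5: now x**2*sin(2*x) + x*cos(2*x) - sin(2*x)/2 + 2*sin(3*x**2 + 15)/3 + ∫((-2*x**3 + 15*x**2 - 1)/(x**4 + 2*x**3 - 14*x**2 + 2*x - 15)) dx.
Step 8. Decompose ∫((-2*x**3 + 15*x**2 - 1)/(x**4 + 2*x**3 - 14*x**2 + 2*x - 15)) dx by partial fractions, (-2*x**3 + 15*x**2 - 1)/(x**4 + 2*x**3 - 14*x**2 + 2*x - 15) = 1/(x**2 + 1) - 3/(x + 5) + 1/(x - 3): now x**2*sin(2*x) + x*cos(2*x) - sin(2*x)/2 + 2*sin(3*x**2 + 15)/3 + ∫(1/(x - 3)) dx + ∫(-3/(x + 5)) dx + ∫(1/(x**2 + 1)) dx.
Step 9. Evaluate the standard form [assuming x > 3]: now x**2*sin(2*x) + x*cos(2*x) + log(x - 3) - sin(2*x)/2 + 2*sin(3*x**2 + 15)/3 + ∫(-3/(x + 5)) dx + ∫(1/(x**2 + 1)) dx.
Step 10. Evaluate the standard form [assuming x > -5]: now x**2*sin(2*x) + x*cos(2*x) + log(x - 3) - 3*log(x + 5) - sin(2*x)/2 + 2*sin(3*x**2 + 15)/3 + ∫(1/(x**2 + 1)) dx.
Step 11. Evaluate the standard form: now x**2*sin(2*x) + x*cos(2*x) + log(x - 3) - 3*log(x + 5) - sin(2*x)/2 + 2*sin(3*x**2 + 15)/3 + atan(x).
Answer: x**2*sin(2*x) + x*cos(2*x) + log(x - 3) - 3*log(x + 5) - sin(2*x)/2 + 2*sin(3*x**2 + 15)/3 + atan(x).


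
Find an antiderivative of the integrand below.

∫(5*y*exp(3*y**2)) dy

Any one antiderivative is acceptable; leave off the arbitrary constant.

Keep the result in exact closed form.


Answer: 5*exp(3*y**2)/6.


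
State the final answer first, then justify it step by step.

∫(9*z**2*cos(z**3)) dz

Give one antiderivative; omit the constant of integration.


The answer is 3*sin(z**3).
Step 1. Substitute u = z**3, turning ∫(9*z**2*cos(z**3)) dz into ∫(3*cos(u)) du: now ∫(3*cos(u)) du.
Step 2. Evaluate the standard form: now 3*sin(u).
Step 3. Substitute back u = z**3: now 3*sin(z**3).
Answer: 3*sin(z**3).


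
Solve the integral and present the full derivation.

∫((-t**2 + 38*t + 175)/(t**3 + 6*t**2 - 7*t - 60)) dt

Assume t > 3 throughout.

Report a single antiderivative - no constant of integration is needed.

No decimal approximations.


Step 1. Decompose ∫((-t**2 + 38*t + 175)/(t**3 + 6*t**2 - 7*t - 60)) dt by partial fractions, (-t**2 + 38*t + 175)/(t**3 + 6*t**2 - 7*t - 60) = -5/(t + 5) - 1/(t + 4) + 5/(t - 3): now ∫(5/(t - 3)) dt + ∫(-1/(t + 4)) dt + ∫(-5/(t + 5)) dt.
Step 2. Evaluate the standard form [assuming t > -5]: now -5*log(t + 5) + ∫(5/(t - 3)) dt + ∫(-1/(t + 4)) dt.
Step 3. Evaluate the standard form [assuming t > 3]: now 5*log(t - 3) - 5*log(t + 5) + ∫(-1/(t + 4)) dt.
Step 4. Evaluate the standard form [assuming t > -4]: now 5*log(t - 3) - log(t + 4) - 5*log(t + 5).
Answer: 5*log(t - 3) - log(t + 4) - 5*log(t + 5).


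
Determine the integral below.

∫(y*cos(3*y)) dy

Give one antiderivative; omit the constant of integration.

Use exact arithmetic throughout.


Answer: y*sin(3*y)/3 + cos(3*y)/9.


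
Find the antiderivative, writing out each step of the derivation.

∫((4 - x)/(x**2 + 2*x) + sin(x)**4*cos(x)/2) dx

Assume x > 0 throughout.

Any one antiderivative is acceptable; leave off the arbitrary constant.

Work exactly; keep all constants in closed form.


Step 1. Rewrite: now ∫((4 - x)/(x**2 + 2*x)) dx + ∫(sin(x)**4*cos(x)/2) dx.
Step 2. Substitute u = sin(x), turning ∫(sin(x)**4*cos(x)/2) dx into ∫(u**4/2) du: now ∫(u**4/2) du + ∫((4 - x)/(x**2 + 2*x)) dx.
Step 3. Evaluate the standard form: now u**5/10 + ∫((4 - x)/(x**2 + 2*x)) dx.
Step 4. Substitute back u = sin(x): now sin(x)**5/10 + ∫((4 - x)/(x**2 + 2*x)) dx.
Step 5. Decompose ∫((4 - x)/(x**2 + 2*x)) dx by partial fractions, (4 - x)/(x**2 + 2*x) = -3/(x + 2) + 2/x: now sin(x)**5/10 + ∫(2/x) dx + ∫(-3/(x + 2)) dx.
Step 6. Evaluate the standard form [assuming x > 0]: now 2*log(x) + sin(x)**5/10 + ∫(-3/(x + 2)) dx.
Step 7. Evaluate the standard form [assuming x > -2]: now 2*log(x) - 3*log(x + 2) + sin(x)**5/10.
Answer: 2*log(x) - 3*log(x + 2) + sin(x)**5/10.


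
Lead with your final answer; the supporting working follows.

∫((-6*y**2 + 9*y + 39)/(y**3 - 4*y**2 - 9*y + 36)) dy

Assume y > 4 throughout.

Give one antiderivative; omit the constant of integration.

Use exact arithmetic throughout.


The answer is -3*log(y - 4) - 2*log(y - 3) - log(y + 3).
Step 1. Decompose ∫((-6*y**2 + 9*y + 39)/(y**3 - 4*y**2 - 9*y + 36)) dy by partial fractions, (-6*y**2 + 9*y + 39)/(y**3 - 4*y**2 - 9*y + 36) = -1/(y + 3) - 2/(y - 3) - 3/(y - 4): now ∫(-3/(y - 4)) dy + ∫(-2/(y - 3)) dy + ∫(-1/(y + 3)) dy.
Step 2. Evaluate the standard form [assuming y > 3]: now -2*log(y - 3) + ∫(-3/(y - 4)) dy + ∫(-1/(y + 3)) dy.
Step 3. Evaluate the standard form [assuming y > 4]: now -3*log(y - 4) - 2*log(y - 3) + ∫(-1/(y + 3)) dy.
Step 4. Evaluate the standard form [assuming y > -3]: now -3*log(y - 4) - 2*log(y - 3) - log(y + 3).
Answer: -3*log(y - 4) - 2*log(y - 3) - log(y + 3).


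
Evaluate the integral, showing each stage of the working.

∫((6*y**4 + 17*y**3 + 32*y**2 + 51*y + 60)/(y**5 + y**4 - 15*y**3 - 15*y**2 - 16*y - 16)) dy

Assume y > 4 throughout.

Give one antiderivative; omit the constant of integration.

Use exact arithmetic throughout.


Step 1. Decompose ∫((6*y**4 + 17*y**3 + 32*y**2 + 51*y + 60)/(y**5 + y**4 - 15*y**3 - 15*y**2 - 16*y - 16)) dy by partial fractions, (6*y**4 + 17*y**3 + 32*y**2 + 51*y + 60)/(y**5 + y**4 - 15*y**3 - 15*y**2 - 16*y - 16) = -2/(y**2 + 1) + 2/(y + 4) - 1/(y + 1) + 5/(y - 4): now ∫(5/(y - 4)) dy + ∫(-1/(y + 1)) dy + ∫(2/(y + 4)) dy + ∫(-2/(y**2 + 1)) dy.
Step 2. Evaluate the standard form [assuming y > -1]: now -log(y + 1) + ∫(5/(y - 4)) dy + ∫(2/(y + 4)) dy + ∫(-2/(y**2 + 1)) dy.
Step 3. Evaluate the standard form [assuming y > 4]: now 5*log(y - 4) - log(y + 1) + ∫(2/(y + 4)) dy + ∫(-2/(y**2 + 1)) dy.
Step 4. Evaluate the standard form [assuming y > -4]: now 5*log(y - 4) - log(y + 1) + 2*log(y + 4) + ∫(-2/(y**2 + 1)) dy.
Step 5. Evaluate the standard form: now 5*log(y - 4) - log(y + 1) + 2*log(y + 4) - 2*atan(y).
Answer: 5*log(y - 4) - log(y + 1) + 2*log(y + 4) - 2*atan(y).


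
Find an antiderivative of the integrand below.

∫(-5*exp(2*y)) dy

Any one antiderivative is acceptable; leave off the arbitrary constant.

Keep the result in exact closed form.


Answer: -5*exp(2*y)/2.


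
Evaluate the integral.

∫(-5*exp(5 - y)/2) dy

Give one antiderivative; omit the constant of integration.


Answer: 5*exp(5 - y)/2.


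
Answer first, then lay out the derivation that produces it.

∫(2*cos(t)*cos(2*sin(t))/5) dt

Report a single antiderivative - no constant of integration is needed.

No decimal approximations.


The answer is sin(2*sin(t))/5.
Step 1. Substitute u = sin(t), turning ∫(2*cos(t)*cos(2*sin(t))/5) dt into ∫(2*cos(2*u)/5) du: now ∫(2*cos(2*u)/5) du.
Step 2. Evaluate the standard form: now sin(2*u)/5.
Step 3. Substitute back u = sin(t): now sin(2*sin(t))/5.
Answer: sin(2*sin(t))/5.


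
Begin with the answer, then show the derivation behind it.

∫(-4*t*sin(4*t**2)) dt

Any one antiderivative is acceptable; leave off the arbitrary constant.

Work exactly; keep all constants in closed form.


The answer is cos(4*t**2)/2.
Step 1. Substitute u = t**2, turning ∫(-4*t*sin(4*t**2)) dt into ∫(-2*sin(4*u)) du: now ∫(-2*sin(4*u)) du.
Step 2. Evaluate the standard form: now cos(4*u)/2.
Step 3. Substitute back u = t**2: now cos(4*t**2)/2.
Answer: cos(4*t**2)/2.


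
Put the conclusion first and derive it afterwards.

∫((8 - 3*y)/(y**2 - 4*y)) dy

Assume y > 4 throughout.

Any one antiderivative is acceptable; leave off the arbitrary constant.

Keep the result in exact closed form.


The answer is -2*log(y) - log(y - 4).
Step 1. Decompose ∫((8 - 3*y)/(y**2 - 4*y)) dy by partial fractions, (8 - 3*y)/(y**2 - 4*y) = -1/(y - 4) - 2/y: now ∫(-2/y) dy + ∫(-1/(y - 4)) dy.
Step 2. Evaluate the standard form [assuming y > 4]: now -log(y - 4) + ∫(-2/y) dy.
Step 3. Evaluate the standard form [assuming y > 0]: now -2*log(y) - log(y - 4).
Answer: -2*log(y) - log(y - 4).


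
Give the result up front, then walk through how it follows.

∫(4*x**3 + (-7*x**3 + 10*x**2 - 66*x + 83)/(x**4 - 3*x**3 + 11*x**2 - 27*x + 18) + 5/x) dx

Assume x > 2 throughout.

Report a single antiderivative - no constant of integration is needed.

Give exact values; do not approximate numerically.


The answer is x**4 + 5*log(x) - 5*log(x - 2) - 2*log(x - 1) + atan(x/3)/3.
Step 1. Rewrite: now ∫(5/x) dx + ∫(4*x**3) dx + ∫((-7*x**3 + 10*x**2 - 66*x + 83)/(x**4 - 3*x**3 + 11*x**2 - 27*x + 18)) dx.
Step 2. Evaluate the standard form: now x**4 + ∫(5/x) dx + ∫((-7*x**3 + 10*x**2 - 66*x + 83)/(x**4 - 3*x**3 + 11*x**2 - 27*x + 18)) dx.
Step 3. Decompose ∫((-7*x**3 + 10*x**2 - 66*x + 83)/(x**4 - 3*x**3 + 11*x**2 - 27*x + 18)) dx by partial fractions, (-7*x**3 + 10*x**2 - 66*x + 83)/(x**4 - 3*x**3 + 11*x**2 - 27*x + 18) = 1/(x**2 + 9) - 2/(x - 1) - 5/(x - 2): now x**4 + ∫(5/x) dx + ∫(-5/(x - 2)) dx + ∫(-2/(x - 1)) dx + ∫(1/(x**2 + 9)) dx.
Step 4. Evaluate the standard form [assuming x > 2]: now x**4 - 5*log(x - 2) + ∫(5/x) dx + ∫(-2/(x - 1)) dx + ∫(1/(x**2 + 9)) dx.
Step 5. Evaluate the standard form [assuming x > 1]: now x**4 - 5*log(x - 2) - 2*log(x - 1) + ∫(5/x) dx + ∫(1/(x**2 + 9)) dx.
Step 6. Evaluate the standard form: now x**4 - 5*log(x - 2) - 2*log(x - 1) + atan(x/3)/3 + ∫(5/x) dx.
Step 7. Evaluate the standard form [assuming x > 0]: now x**4 + 5*log(x) - 5*log(x - 2) - 2*log(x - 1) + atan(x/3)/3.
Answer: x**4 + 5*log(x) - 5*log(x - 2) - 2*log(x - 1) + atan(x/3)/3.


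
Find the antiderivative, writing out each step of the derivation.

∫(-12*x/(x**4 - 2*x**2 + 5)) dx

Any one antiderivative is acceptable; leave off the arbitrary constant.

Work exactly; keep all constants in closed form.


Step 1. Substitute u = x**2 - 1, turning ∫(-12*x/(x**4 - 2*x**2 + 5)) dx into ∫(-6/(u**2 + 4)) du: now ∫(-6/(u**2 + 4)) du.
Step 2. Evaluate the standard form: now -3*atan(u/2).
Step 3. Substitute back u = x**2 - 1: now -3*atan(x**2/2 - 1/2).
Answer: -3*atan(x**2/2 - 1/2).


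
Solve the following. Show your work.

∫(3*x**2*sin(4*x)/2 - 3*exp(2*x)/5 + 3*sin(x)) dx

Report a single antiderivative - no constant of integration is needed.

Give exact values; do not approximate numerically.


Step 1. Rewrite: now ∫(3*x**2*sin(4*x)/2) dx + ∫(-3*exp(2*x)/5) dx + ∫(3*sin(x)) dx.
Step 2. Evaluate the standard form: now -3*cos(x) + ∫(3*x**2*sin(4*x)/2) dx + ∫(-3*exp(2*x)/5) dx.
Step 3. Evaluate the standard form: now -3*exp(2*x)/10 - 3*cos(x) + ∫(3*x**2*sin(4*x)/2) dx.
Step 4. Integrate ∫(3*x**2*sin(4*x)/2) dx by parts with u = x**2, dv = (3*sin(4*x)/2) dx, so v = -3*cos(4*x)/8: now -3*x**2*cos(4*x)/8 - 3*exp(2*x)/10 - 3*cos(x) + ∫(3*x*cos(4*x)/4) dx.
Step 5. Integrate ∫(3*x*cos(4*x)/4) dx by parts with u = x, dv = (3*cos(4*x)/4) dx, so v = 3*sin(4*x)/16: now -3*x**2*cos(4*x)/8 + 3*x*sin(4*x)/16 - 3*exp(2*x)/10 - 3*cos(x) + ∫(-3*sin(4*x)/16) dx.
Step 6. Evaluate the standard form: now -3*x**2*cos(4*x)/8 + 3*x*sin(4*x)/16 - 3*exp(2*x)/10 - 3*cos(x) + 3*cos(4*x)/64.
Answer: -3*x**2*cos(4*x)/8 + 3*x*sin(4*x)/16 - 3*exp(2*x)/10 - 3*cos(x) + 3*cos(4*x)/64.


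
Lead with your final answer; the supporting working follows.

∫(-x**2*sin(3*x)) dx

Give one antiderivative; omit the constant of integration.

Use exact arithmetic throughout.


The answer is x**2*cos(3*x)/3 - 2*x*sin(3*x)/9 - 2*cos(3*x)/27.
Step 1. Integrate ∫(-x**2*sin(3*x)) dx by parts with u = x**2, dv = (-sin(3*x)) dx, so v = cos(3*x)/3: now x**2*cos(3*x)/3 + ∫(-2*x*cos(3*x)/3) dx.
Step 2. Integrate ∫(-2*x*cos(3*x)/3) dx by parts with u = x, dv = (-2*cos(3*x)/3) dx, so v = -2*sin(3*x)/9: now x**2*cos(3*x)/3 - 2*x*sin(3*x)/9 + ∫(2*sin(3*x)/9) dx.
Step 3. Evaluate the standard form: now x**2*cos(3*x)/3 - 2*x*sin(3*x)/9 - 2*cos(3*x)/27.
Answer: x**2*cos(3*x)/3 - 2*x*sin(3*x)/9 - 2*cos(3*x)/27.


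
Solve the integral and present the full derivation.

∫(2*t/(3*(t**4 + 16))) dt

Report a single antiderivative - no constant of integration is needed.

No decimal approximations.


Step 1. Substitute u = t**2, turning ∫(2*t/(3*(t**4 + 16))) dt into ∫(1/(3*(u**2 + 16))) du: now ∫(1/(3*(u**2 + 16))) du.
Step 2. Evaluate the standard form: now atan(u/4)/12.
Step 3. Substitute back u = t**2: now atan(t**2/4)/12.
Answer: atan(t**2/4)/12.


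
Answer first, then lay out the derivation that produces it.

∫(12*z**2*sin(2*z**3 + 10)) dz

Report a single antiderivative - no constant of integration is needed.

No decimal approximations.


The answer is -2*cos(2*z**3 + 10).
Step 1. Substitute u = z**3 + 5, turning ∫(12*z**2*sin(2*z**3 + 10)) dz into ∫(4*sin(2*u)) du: now ∫(4*sin(2*u)) du.
Step 2. Evaluate the standard form: now -2*cos(2*u).
Step 3. Substitute back u = z**3 + 5: now -2*cos(2*z**3 + 10).
Answer: -2*cos(2*z**3 + 10).


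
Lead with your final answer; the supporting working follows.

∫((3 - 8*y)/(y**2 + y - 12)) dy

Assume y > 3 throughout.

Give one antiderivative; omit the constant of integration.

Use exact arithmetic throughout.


The answer is -3*log(y - 3) - 5*log(y + 4).
Step 1. Decompose ∫((3 - 8*y)/(y**2 + y - 12)) dy by partial fractions, (3 - 8*y)/(y**2 + y - 12) = -5/(y + 4) - 3/(y - 3): now ∫(-3/(y - 3)) dy + ∫(-5/(y + 4)) dy.
Step 2. Evaluate the standard form [assuming y > -4]: now -5*log(y + 4) + ∫(-3/(y - 3)) dy.
Step 3. Evaluate the standard form [assuming y > 3]: now -3*log(y - 3) - 5*log(y + 4).
Answer: -3*log(y - 3) - 5*log(y + 4).


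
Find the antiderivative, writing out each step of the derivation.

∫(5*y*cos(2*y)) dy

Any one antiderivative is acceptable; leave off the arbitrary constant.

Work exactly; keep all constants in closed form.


Step 1. Integrate ∫(5*y*cos(2*y)) dy by parts with u = y, dv = (5*cos(2*y)) dy, so v = 5*sin(2*y)/2: now 5*y*sin(2*y)/2 + ∫(-5*sin(2*y)/2) dy.
Step 2. Evaluate the standard form: now 5*y*sin(2*y)/2 + 5*cos(2*y)/4.
Answer: 5*y*sin(2*y)/2 + 5*cos(2*y)/4.


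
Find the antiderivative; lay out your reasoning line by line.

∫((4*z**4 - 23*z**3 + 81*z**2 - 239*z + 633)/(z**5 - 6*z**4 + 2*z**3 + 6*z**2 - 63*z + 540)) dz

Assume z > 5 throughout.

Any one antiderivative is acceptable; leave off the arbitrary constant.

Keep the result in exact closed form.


Step 1. Decompose ∫((4*z**4 - 23*z**3 + 81*z**2 - 239*z + 633)/(z**5 - 6*z**4 + 2*z**3 + 6*z**2 - 63*z + 540)) dz by partial fractions, (4*z**4 - 23*z**3 + 81*z**2 - 239*z + 633)/(z**5 - 6*z**4 + 2*z**3 + 6*z**2 - 63*z + 540) = 2/(z**2 + 9) + 3/(z + 3) - 3/(z - 4) + 4/(z - 5): now ∫(4/(z - 5)) dz + ∫(-3/(z - 4)) dz + ∫(3/(z + 3)) dz + ∫(2/(z**2 + 9)) dz.
Step 2. Evaluate the standard form [assuming z > 4]: now -3*log(z - 4) + ∫(4/(z - 5)) dz + ∫(3/(z + 3)) dz + ∫(2/(z**2 + 9)) dz.
Step 3. Evaluate the standard form [assuming z > 5]: now 4*log(z - 5) - 3*log(z - 4) + ∫(3/(z + 3)) dz + ∫(2/(z**2 + 9)) dz.
Step 4. Evaluate the standard form [assuming z > -3]: now 4*log(z - 5) - 3*log(z - 4) + 3*log(z + 3) + ∫(2/(z**2 + 9)) dz.
Step 5. Evaluate the standard form: now 4*log(z - 5) - 3*log(z - 4) + 3*log(z + 3) + 2*atan(z/3)/3.
Answer: 4*log(z - 5) - 3*log(z - 4) + 3*log(z + 3) + 2*atan(z/3)/3.


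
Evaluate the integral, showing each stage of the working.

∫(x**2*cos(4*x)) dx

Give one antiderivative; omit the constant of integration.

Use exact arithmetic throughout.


Step 1. Integrate ∫(x**2*cos(4*x)) dx by parts with u = x**2, dv = (cos(4*x)) dx, so v = sin(4*x)/4: now x**2*sin(4*x)/4 + ∫(-x*sin(4*x)/2) dx.
Step 2. Integrate ∫(-x*sin(4*x)/2) dx by parts with u = x, dv = (-sin(4*x)/2) dx, so v = cos(4*x)/8: now x**2*sin(4*x)/4 + x*cos(4*x)/8 + ∫(-cos(4*x)/8) dx.
Step 3. Evaluate the standard form: now x**2*sin(4*x)/4 + x*cos(4*x)/8 - sin(4*x)/32.
Answer: x**2*sin(4*x)/4 + x*cos(4*x)/8 - sin(4*x)/32.


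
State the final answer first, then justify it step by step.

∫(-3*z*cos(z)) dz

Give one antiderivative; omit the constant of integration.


The answer is -3*z*sin(z) - 3*cos(z).
Step 1. Integrate ∫(-3*z*cos(z)) dz by parts with u = z, dv = (-3*cos(z)) dz, so v = -3*sin(z): now -3*z*sin(z) + ∫(3*sin(z)) dz.
Step 2. Evaluate the standard form: now -3*z*sin(z) - 3*cos(z).
Answer: -3*z*sin(z) - 3*cos(z).


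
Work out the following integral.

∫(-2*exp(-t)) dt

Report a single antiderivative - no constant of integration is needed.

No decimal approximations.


Answer: 2*exp(-t).


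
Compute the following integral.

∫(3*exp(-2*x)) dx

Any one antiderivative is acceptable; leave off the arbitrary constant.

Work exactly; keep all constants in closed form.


Answer: -3*exp(-2*x)/2.


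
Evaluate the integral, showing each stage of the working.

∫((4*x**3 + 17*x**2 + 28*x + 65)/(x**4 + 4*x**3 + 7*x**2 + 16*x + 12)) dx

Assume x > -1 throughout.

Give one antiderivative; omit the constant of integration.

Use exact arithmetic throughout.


Step 1. Decompose ∫((4*x**3 + 17*x**2 + 28*x + 65)/(x**4 + 4*x**3 + 7*x**2 + 16*x + 12)) dx by partial fractions, (4*x**3 + 17*x**2 + 28*x + 65)/(x**4 + 4*x**3 + 7*x**2 + 16*x + 12) = 3/(x**2 + 4) - 1/(x + 3) + 5/(x + 1): now ∫(5/(x + 1)) dx + ∫(-1/(x + 3)) dx + ∫(3/(x**2 + 4)) dx.
Step 2. Evaluate the standard form [assuming x > -1]: now 5*log(x + 1) + ∫(-1/(x + 3)) dx + ∫(3/(x**2 + 4)) dx.
Step 3. Evaluate the standard form [assuming x > -3]: now 5*log(x + 1) - log(x + 3) + ∫(3/(x**2 + 4)) dx.
Step 4. Evaluate the standard form: now 5*log(x + 1) - log(x + 3) + 3*atan(x/2)/2.
Answer: 5*log(x + 1) - log(x + 3) + 3*atan(x/2)/2.


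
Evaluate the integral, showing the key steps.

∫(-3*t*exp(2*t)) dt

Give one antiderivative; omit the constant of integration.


Step 1. Integrate ∫(-3*t*exp(2*t)) dt by parts with u = t, dv = (-3*exp(2*t)) dt, so v = -3*exp(2*t)/2: now -3*t*exp(2*t)/2 + ∫(3*exp(2*t)/2) dt.
Step 2. Evaluate the standard form: now -3*t*exp(2*t)/2 + 3*exp(2*t)/4.
Answer: -3*t*exp(2*t)/2 + 3*exp(2*t)/4.


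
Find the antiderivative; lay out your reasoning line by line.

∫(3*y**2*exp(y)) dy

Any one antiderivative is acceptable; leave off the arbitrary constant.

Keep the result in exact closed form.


Step 1. Integrate ∫(3*y**2*exp(y)) dy by parts with u = y**2, dv = (3*exp(y)) dy, so v = 3*exp(y): now 3*y**2*exp(y) + ∫(-6*y*exp(y)) dy.
Step 2. Integrate ∫(-6*y*exp(y)) dy by parts with u = y, dv = (-6*exp(y)) dy, so v = -6*exp(y): now 3*y**2*exp(y) - 6*y*exp(y) + ∫(6*exp(y)) dy.
Step 3. Evaluate the standard form: now 3*y**2*exp(y) - 6*y*exp(y) + 6*exp(y).
Answer: 3*y**2*exp(y) - 6*y*exp(y) + 6*exp(y).


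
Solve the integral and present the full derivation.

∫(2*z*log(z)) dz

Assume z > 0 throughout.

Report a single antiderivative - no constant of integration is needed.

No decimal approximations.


Step 1. Integrate ∫(2*z*log(z)) dz by parts with u = log(z), dv = (2*z) dz, so v = z**2 [assuming z > 0]: now z**2*log(z) + ∫(-z) dz.
Step 2. Evaluate the standard form: now z**2*log(z) - z**2/2.
Answer: z**2*log(z) - z**2/2.


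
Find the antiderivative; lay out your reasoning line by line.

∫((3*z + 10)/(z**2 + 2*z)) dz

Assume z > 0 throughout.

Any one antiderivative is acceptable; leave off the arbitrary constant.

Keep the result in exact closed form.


Step 1. Decompose ∫((3*z + 10)/(z**2 + 2*z)) dz by partial fractions, (3*z + 10)/(z**2 + 2*z) = -2/(z + 2) + 5/z: now ∫(5/z) dz + ∫(-2/(z + 2)) dz.
Step 2. Evaluate the standard form [assuming z > 0]: now 5*log(z) + ∫(-2/(z + 2)) dz.
Step 3. Evaluate the standard form [assuming z > -2]: now 5*log(z) - 2*log(z + 2).
Answer: 5*log(z) - 2*log(z + 2).


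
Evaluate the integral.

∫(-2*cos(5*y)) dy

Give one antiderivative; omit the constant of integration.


Answer: -2*sin(5*y)/5.


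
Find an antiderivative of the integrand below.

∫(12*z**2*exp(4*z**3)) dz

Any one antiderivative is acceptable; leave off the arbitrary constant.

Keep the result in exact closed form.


Answer: exp(4*z**3).


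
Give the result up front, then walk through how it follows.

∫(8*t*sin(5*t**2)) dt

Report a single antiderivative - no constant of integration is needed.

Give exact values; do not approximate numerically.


The answer is -4*cos(5*t**2)/5.
Step 1. Substitute u = t**2, turning ∫(8*t*sin(5*t**2)) dt into ∫(4*sin(5*u)) du: now ∫(4*sin(5*u)) du.
Step 2. Evaluate the standard form: now -4*cos(5*u)/5.
Step 3. Substitute back u = t**2: now -4*cos(5*t**2)/5.
Answer: -4*cos(5*t**2)/5.


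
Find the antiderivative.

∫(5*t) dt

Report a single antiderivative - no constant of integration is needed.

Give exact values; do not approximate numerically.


Answer: 5*t**2/2.


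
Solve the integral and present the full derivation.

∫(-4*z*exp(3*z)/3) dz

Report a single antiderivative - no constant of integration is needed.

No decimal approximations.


Step 1. Integrate ∫(-4*z*exp(3*z)/3) dz by parts with u = z, dv = (-4*exp(3*z)/3) dz, so v = -4*exp(3*z)/9: now -4*z*exp(3*z)/9 + ∫(4*exp(3*z)/9) dz.
Step 2. Evaluate the standard form: now -4*z*exp(3*z)/9 + 4*exp(3*z)/27.
Answer: -4*z*exp(3*z)/9 + 4*exp(3*z)/27.


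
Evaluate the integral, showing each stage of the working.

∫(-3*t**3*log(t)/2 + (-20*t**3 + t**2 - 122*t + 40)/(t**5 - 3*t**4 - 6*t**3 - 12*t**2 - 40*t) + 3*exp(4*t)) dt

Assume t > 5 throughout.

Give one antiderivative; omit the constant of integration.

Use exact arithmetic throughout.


Step 1. Rewrite: now ∫(-3*t**3*log(t)/2) dt + ∫((-20*t**3 + t**2 - 122*t + 40)/(t**5 - 3*t**4 - 6*t**3 - 12*t**2 - 40*t)) dt + ∫(3*exp(4*t)) dt.
Step 2. Evaluate the standard form: now 3*exp(4*t)/4 + ∫(-3*t**3*log(t)/2) dt + ∫((-20*t**3 + t**2 - 122*t + 40)/(t**5 - 3*t**4 - 6*t**3 - 12*t**2 - 40*t)) dt.
Step 3. Decompose ∫((-20*t**3 + t**2 - 122*t + 40)/(t**5 - 3*t**4 - 6*t**3 - 12*t**2 - 40*t)) dt by partial fractions, (-20*t**3 + t**2 - 122*t + 40)/(t**5 - 3*t**4 - 6*t**3 - 12*t**2 - 40*t) = 3/(t**2 + 4) + 4/(t + 2) - 3/(t - 5) - 1/t: now 3*exp(4*t)/4 + ∫(-1/t) dt + ∫(-3*t**3*log(t)/2) dt + ∫(-3/(t - 5)) dt + ∫(4/(t + 2)) dt + ∫(3/(t**2 + 4)) dt.
Step 4. Evaluate the standard form [assuming t > -2]: now 3*exp(4*t)/4 + 4*log(t + 2) + ∫(-1/t) dt + ∫(-3*t**3*log(t)/2) dt + ∫(-3/(t - 5)) dt + ∫(3/(t**2 + 4)) dt.
Step 5. Evaluate the standard form [assuming t > 5]: now 3*exp(4*t)/4 - 3*log(t - 5) + 4*log(t + 2) + ∫(-1/t) dt + ∫(-3*t**3*log(t)/2) dt + ∫(3/(t**2 + 4)) dt.
Step 6. Evaluate the standard form [assuming t > 0]: now 3*exp(4*t)/4 - log(t) - 3*log(t - 5) + 4*log(t + 2) + ∫(-3*t**3*log(t)/2) dt + ∫(3/(t**2 + 4)) dt.
Step 7. Evaluate the standard form: now 3*exp(4*t)/4 - log(t) - 3*log(t - 5) + 4*log(t + 2) + 3*atan(t/2)/2 + ∫(-3*t**3*log(t)/2) dt.
Step 8. Integrate ∫(-3*t**3*log(t)/2) dt by parts with u = log(t), dv = (-3*t**3/2) dt, so v = -3*t**4/8 [assuming t > 0]: now -3*t**4*log(t)/8 + 3*exp(4*t)/4 - log(t) - 3*log(t - 5) + 4*log(t + 2) + 3*atan(t/2)/2 + ∫(3*t**3/8) dt.
Step 9. Evaluate the standard form: now -3*t**4*log(t)/8 + 3*t**4/32 + 3*exp(4*t)/4 - log(t) - 3*log(t - 5) + 4*log(t + 2) + 3*atan(t/2)/2.
Answer: -3*t**4*log(t)/8 + 3*t**4/32 + 3*exp(4*t)/4 - log(t) - 3*log(t - 5) + 4*log(t + 2) + 3*atan(t/2)/2.


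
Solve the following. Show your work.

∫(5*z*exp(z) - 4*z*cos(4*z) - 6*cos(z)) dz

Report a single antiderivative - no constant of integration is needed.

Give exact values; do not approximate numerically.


Step 1. Rewrite: now ∫(5*z*exp(z)) dz + ∫(-4*z*cos(4*z)) dz + ∫(-6*cos(z)) dz.
Step 2. Integrate ∫(-4*z*cos(4*z)) dz by parts with u = z, dv = (-4*cos(4*z)) dz, so v = -sin(4*z): now -z*sin(4*z) + ∫(5*z*exp(z)) dz + ∫(sin(4*z)) dz + ∫(-6*cos(z)) dz.
Step 3. Evaluate the standard form: now -z*sin(4*z) - cos(4*z)/4 + ∫(5*z*exp(z)) dz + ∫(-6*cos(z)) dz.
Step 4. Integrate ∫(5*z*exp(z)) dz by parts with u = z, dv = (5*exp(z)) dz, so v = 5*exp(z): now 5*z*exp(z) - z*sin(4*z) - cos(4*z)/4 + ∫(-5*exp(z)) dz + ∫(-6*cos(z)) dz.
Step 5. Evaluate the standard form: now 5*z*exp(z) - z*sin(4*z) - 5*exp(z) - cos(4*z)/4 + ∫(-6*cos(z)) dz.
Step 6. Evaluate the standard form: now 5*z*exp(z) - z*sin(4*z) - 5*exp(z) - 6*sin(z) - cos(4*z)/4.
Answer: 5*z*exp(z) - z*sin(4*z) - 5*exp(z) - 6*sin(z) - cos(4*z)/4.


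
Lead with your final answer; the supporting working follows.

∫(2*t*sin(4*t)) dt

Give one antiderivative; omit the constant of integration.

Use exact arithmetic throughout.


The answer is -t*cos(4*t)/2 + sin(4*t)/8.
Step 1. Integrate ∫(2*t*sin(4*t)) dt by parts with u = t, dv = (2*sin(4*t)) dt, so v = -cos(4*t)/2: now -t*cos(4*t)/2 + ∫(cos(4*t)/2) dt.
Step 2. Evaluate the standard form: now -t*cos(4*t)/2 + sin(4*t)/8.
Answer: -t*cos(4*t)/2 + sin(4*t)/8.
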